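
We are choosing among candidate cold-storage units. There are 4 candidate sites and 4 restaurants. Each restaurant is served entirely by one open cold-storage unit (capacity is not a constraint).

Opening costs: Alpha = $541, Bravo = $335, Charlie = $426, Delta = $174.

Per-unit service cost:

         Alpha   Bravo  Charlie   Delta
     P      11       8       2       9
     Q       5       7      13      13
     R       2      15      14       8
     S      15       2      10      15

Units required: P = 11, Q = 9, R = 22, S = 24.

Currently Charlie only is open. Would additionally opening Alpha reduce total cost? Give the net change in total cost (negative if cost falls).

No — net change +205 (cost rises by 205).

Current service cost with {Charlie}: 687.
Adding Alpha: each restaurant re-picks its cheapest; new service cost 351, saving 336.
Extra fixed cost: 541. Net change = 541 − 336 = 205.
(Totals: 1113 → 1318.)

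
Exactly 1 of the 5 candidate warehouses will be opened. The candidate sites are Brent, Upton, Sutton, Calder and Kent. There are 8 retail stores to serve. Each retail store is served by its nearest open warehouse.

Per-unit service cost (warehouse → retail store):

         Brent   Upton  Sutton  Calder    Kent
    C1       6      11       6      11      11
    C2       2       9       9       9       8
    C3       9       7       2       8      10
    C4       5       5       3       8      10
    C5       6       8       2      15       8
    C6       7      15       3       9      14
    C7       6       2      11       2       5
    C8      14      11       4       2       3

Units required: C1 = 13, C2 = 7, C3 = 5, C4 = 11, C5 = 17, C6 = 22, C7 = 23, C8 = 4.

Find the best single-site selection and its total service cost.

With exactly 1 open, each retail store uses its cheapest among the chosen.
{Sutton}: C1→Sutton 6·13=78, C2→Sutton 9·7=63, C3→Sutton 2·5=10, C4→Sutton 3·11=33, C5→Sutton 2·17=34, C6→Sutton 3·22=66, C7→Sutton 11·23=253, C8→Sutton 4·4=16. Service cost 553.
{Brent}: service cost 642
{Calder}: service cost 841
Among all 5 size-1 choices, {Sutton} is lowest.

Choose Sutton only; total service cost 553.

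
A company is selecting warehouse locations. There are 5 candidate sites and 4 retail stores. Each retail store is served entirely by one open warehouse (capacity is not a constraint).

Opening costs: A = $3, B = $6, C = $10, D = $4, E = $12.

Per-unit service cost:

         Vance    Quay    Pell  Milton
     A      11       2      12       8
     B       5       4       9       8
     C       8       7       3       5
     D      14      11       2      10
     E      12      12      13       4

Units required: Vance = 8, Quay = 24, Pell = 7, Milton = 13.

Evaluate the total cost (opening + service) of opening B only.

Each retail store is assigned to its cheapest site among the open ones.
{B}: Vance→B 5·8=40, Quay→B 4·24=96, Pell→B 9·7=63, Milton→B 8·13=104. Service 303; fixed 6; total 309.

Total cost: 309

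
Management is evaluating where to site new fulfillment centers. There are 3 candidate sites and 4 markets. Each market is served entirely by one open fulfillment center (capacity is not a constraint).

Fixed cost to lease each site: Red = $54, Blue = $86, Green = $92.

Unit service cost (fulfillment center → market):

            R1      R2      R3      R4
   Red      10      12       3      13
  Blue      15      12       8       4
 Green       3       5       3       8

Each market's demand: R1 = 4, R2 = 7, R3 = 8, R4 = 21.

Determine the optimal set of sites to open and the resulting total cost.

Open Green only; minimum total cost 331.

For any fixed open set, each market goes to its cheapest open site; total = fixed + service.
{Green}: R1→Green 3·4=12, R2→Green 5·7=35, R3→Green 3·8=24, R4→Green 8·21=168. Service 239; fixed 92; total 331.
{Blue, Green}: service 155 + fixed 178 = 333
{Red, Blue}: R1→Red 10·4=40, R2→Red 12·7=84, R3→Red 3·8=24, R4→Blue 4·21=84. Service 232; fixed 140; total 372.
{Red, Blue, Green}: service 155 + fixed 232 = 387
No other subset beats 331.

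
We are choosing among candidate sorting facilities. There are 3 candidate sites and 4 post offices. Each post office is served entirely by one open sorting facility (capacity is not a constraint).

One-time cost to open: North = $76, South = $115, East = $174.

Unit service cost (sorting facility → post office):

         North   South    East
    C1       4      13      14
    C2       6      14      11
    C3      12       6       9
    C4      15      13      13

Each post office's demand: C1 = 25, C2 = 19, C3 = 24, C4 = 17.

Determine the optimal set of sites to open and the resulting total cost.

Open North and South; minimum total cost 770.

For any fixed open set, each post office goes to its cheapest open site; total = fixed + service.
{North, South}: C1→North 4·25=100, C2→North 6·19=114, C3→South 6·24=144, C4→South 13·17=221. Service 579; fixed 191; total 770.
{North}: service 757 + fixed 76 = 833
{North, East}: service 651 + fixed 250 = 901
{North, South, East}: service 579 + fixed 365 = 944
No other subset beats 770.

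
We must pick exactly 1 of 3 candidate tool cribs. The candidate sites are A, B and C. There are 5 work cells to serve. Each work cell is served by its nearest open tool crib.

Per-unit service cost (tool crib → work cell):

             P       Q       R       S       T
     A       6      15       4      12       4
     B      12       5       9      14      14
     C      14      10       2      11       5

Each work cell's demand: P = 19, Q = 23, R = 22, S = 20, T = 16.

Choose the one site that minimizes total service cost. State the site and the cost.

With exactly 1 open, each work cell uses its cheapest among the chosen.
{C}: P→C 14·19=266, Q→C 10·23=230, R→C 2·22=44, S→C 11·20=220, T→C 5·16=80. Service cost 840.
{A}: service cost 851
{B}: service cost 1045
Among all 3 size-1 choices, {C} is lowest.

Choose C only; total service cost 840.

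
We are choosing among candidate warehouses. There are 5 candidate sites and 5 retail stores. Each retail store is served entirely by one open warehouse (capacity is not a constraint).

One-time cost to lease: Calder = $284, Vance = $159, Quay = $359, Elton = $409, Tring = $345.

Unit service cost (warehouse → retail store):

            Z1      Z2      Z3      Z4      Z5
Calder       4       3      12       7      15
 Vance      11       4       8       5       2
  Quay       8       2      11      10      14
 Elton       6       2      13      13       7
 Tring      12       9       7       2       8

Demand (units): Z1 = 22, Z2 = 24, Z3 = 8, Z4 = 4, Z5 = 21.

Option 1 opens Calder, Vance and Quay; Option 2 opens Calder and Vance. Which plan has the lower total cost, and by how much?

Option 2 is cheaper by 335.

Option 1: {Calder, Vance, Quay}: Z1→Calder 4·22=88, Z2→Quay 2·24=48, Z3→Vance 8·8=64, Z4→Vance 5·4=20, Z5→Vance 2·21=42. Service 262; fixed 802; total 1064.
Option 2: {Calder, Vance}: Z1→Calder 4·22=88, Z2→Calder 3·24=72, Z3→Vance 8·8=64, Z4→Vance 5·4=20, Z5→Vance 2·21=42. Service 286; fixed 443; total 729.
Difference: |1064 − 729| = 335.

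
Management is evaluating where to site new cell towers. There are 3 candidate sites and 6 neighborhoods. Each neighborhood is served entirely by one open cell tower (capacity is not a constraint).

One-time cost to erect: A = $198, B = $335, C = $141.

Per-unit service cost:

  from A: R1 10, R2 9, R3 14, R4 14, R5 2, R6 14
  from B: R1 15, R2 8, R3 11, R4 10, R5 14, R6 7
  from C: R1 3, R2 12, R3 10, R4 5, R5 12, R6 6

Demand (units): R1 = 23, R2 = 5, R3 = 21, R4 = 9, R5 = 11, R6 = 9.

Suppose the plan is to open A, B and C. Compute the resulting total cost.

Total cost: 1114

Each neighborhood is assigned to its cheapest site among the open ones.
{A, B, C}: R1→C 3·23=69, R2→B 8·5=40, R3→C 10·21=210, R4→C 5·9=45, R5→A 2·11=22, R6→C 6·9=54. Service 440; fixed 674; total 1114.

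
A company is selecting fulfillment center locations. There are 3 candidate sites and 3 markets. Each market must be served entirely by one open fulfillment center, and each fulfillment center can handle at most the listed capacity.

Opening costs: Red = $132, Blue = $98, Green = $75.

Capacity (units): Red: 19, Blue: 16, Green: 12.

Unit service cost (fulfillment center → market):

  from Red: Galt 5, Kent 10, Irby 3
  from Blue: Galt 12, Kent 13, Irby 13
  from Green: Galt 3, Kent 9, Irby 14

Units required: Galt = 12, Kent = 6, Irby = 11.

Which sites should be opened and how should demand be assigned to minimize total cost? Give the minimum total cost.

Open {Red, Green}: Galt→Green 3·12=36, Kent→Red 10·6=60, Irby→Red 3·11=33.
Loads: Red carries 17/19, Green carries 12/12. Service 129; fixed 207; total 336.
Next best feasible plan costs 434.

Minimum total cost: 336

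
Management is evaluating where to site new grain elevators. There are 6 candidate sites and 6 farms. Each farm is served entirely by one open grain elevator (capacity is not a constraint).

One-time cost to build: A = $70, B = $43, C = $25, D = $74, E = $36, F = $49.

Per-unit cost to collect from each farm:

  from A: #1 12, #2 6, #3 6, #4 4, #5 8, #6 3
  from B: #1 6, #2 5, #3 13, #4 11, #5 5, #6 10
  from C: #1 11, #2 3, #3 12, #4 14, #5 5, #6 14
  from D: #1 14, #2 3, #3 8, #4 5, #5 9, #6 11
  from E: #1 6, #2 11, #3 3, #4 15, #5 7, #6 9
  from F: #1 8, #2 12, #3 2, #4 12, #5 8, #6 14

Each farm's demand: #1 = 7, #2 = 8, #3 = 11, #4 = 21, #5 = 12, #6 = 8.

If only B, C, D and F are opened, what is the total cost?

Each farm is assigned to its cheapest site among the open ones.
{B, C, D, F}: #1→B 6·7=42, #2→C 3·8=24, #3→F 2·11=22, #4→D 5·21=105, #5→B 5·12=60, #6→B 10·8=80. Service 333; fixed 191; total 524.

Total cost: 524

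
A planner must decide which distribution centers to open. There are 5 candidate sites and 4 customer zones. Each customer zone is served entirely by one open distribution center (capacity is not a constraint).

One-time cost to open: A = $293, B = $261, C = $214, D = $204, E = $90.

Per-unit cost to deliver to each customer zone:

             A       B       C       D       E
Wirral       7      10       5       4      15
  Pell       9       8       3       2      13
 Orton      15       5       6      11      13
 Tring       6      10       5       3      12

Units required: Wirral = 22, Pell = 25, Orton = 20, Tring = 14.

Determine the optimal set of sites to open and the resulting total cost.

Open C only; minimum total cost 589.

For any fixed open set, each customer zone goes to its cheapest open site; total = fixed + service.
{C}: Wirral→C 5·22=110, Pell→C 3·25=75, Orton→C 6·20=120, Tring→C 5·14=70. Service 375; fixed 214; total 589.
{D}: Wirral→D 4·22=88, Pell→D 2·25=50, Orton→D 11·20=220, Tring→D 3·14=42. Service 400; fixed 204; total 604.
{C, E}: service 375 + fixed 304 = 679
{A, B, C, D, E}: service 280 + fixed 1062 = 1342
No other subset beats 589.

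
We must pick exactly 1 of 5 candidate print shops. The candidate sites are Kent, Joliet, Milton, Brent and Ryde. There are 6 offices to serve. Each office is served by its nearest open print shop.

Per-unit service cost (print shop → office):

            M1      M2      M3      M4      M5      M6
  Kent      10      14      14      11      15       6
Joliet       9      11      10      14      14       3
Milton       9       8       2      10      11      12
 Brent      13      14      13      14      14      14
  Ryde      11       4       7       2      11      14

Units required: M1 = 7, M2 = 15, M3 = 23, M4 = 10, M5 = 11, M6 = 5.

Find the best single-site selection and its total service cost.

Choose Ryde only; total service cost 509.

With exactly 1 open, each office uses its cheapest among the chosen.
{Ryde}: M1→Ryde 11·7=77, M2→Ryde 4·15=60, M3→Ryde 7·23=161, M4→Ryde 2·10=20, M5→Ryde 11·11=121, M6→Ryde 14·5=70. Service cost 509.
{Milton}: service cost 510
{Joliet}: service cost 767
Among all 5 size-1 choices, {Ryde} is lowest.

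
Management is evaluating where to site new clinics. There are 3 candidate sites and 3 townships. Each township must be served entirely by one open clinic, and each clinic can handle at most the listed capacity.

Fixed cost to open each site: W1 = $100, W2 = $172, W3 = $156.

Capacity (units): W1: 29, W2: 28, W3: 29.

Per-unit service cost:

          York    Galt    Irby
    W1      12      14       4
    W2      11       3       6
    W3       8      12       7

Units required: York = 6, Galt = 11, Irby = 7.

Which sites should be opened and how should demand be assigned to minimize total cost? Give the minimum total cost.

Minimum total cost: 313

Open {W2}: York→W2 11·6=66, Galt→W2 3·11=33, Irby→W2 6·7=42.
Loads: W2 carries 24/28. Service 141; fixed 172; total 313.
Next best feasible plan costs 354.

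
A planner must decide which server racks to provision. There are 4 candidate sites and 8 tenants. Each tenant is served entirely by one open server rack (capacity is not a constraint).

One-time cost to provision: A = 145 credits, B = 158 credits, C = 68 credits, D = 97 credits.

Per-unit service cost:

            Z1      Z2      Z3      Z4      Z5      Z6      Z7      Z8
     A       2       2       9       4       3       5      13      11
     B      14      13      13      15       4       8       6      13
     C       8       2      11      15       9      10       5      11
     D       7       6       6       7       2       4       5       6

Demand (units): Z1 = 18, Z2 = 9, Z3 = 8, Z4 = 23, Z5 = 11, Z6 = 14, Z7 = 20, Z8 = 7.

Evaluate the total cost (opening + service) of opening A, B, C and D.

Each tenant is assigned to its cheapest site among the open ones.
{A, B, C, D}: Z1→A 2·18=36, Z2→A 2·9=18, Z3→D 6·8=48, Z4→A 4·23=92, Z5→D 2·11=22, Z6→D 4·14=56, Z7→C 5·20=100, Z8→D 6·7=42. Service 414; fixed 468; total 882.

Total cost: 882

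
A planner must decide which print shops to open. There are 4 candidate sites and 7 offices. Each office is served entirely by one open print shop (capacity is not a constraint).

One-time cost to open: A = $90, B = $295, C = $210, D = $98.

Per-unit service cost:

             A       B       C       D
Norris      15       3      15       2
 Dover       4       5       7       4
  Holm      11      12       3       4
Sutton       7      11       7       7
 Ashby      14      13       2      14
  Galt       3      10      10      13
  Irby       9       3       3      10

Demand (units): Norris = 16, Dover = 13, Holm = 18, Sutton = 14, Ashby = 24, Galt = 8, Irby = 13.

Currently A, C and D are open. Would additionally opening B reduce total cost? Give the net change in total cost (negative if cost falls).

No — net change +295 (cost rises by 295).

Current service cost with {A, C, D}: 347.
Adding B: each office re-picks its cheapest; new service cost 347, saving 0.
Extra fixed cost: 295. Net change = 295 − 0 = 295.
(Totals: 745 → 1040.)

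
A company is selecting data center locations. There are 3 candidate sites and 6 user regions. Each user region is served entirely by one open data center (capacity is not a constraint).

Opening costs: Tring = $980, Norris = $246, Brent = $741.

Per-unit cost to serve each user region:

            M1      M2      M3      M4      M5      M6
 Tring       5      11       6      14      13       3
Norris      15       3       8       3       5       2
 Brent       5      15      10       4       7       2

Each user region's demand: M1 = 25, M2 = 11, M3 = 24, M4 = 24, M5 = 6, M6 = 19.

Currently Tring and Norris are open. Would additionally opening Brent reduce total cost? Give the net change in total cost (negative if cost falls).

Current service cost with {Tring, Norris}: 442.
Adding Brent: each user region re-picks its cheapest; new service cost 442, saving 0.
Extra fixed cost: 741. Net change = 741 − 0 = 741.
(Totals: 1668 → 2409.)

No — net change +741 (cost rises by 741).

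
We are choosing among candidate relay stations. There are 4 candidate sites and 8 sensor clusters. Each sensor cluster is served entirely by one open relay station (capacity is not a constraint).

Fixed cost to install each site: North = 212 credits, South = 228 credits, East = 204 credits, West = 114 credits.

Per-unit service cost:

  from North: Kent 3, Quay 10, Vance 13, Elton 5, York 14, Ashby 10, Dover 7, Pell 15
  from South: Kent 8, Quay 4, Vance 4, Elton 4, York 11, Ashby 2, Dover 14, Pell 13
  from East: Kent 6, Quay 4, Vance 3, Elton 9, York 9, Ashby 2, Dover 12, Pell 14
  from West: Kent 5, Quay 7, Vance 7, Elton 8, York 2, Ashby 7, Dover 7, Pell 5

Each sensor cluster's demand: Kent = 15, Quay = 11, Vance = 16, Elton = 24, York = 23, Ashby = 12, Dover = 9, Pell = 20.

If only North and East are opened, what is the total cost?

Total cost: 1247

Each sensor cluster is assigned to its cheapest site among the open ones.
{North, East}: Kent→North 3·15=45, Quay→East 4·11=44, Vance→East 3·16=48, Elton→North 5·24=120, York→East 9·23=207, Ashby→East 2·12=24, Dover→North 7·9=63, Pell→East 14·20=280. Service 831; fixed 416; total 1247.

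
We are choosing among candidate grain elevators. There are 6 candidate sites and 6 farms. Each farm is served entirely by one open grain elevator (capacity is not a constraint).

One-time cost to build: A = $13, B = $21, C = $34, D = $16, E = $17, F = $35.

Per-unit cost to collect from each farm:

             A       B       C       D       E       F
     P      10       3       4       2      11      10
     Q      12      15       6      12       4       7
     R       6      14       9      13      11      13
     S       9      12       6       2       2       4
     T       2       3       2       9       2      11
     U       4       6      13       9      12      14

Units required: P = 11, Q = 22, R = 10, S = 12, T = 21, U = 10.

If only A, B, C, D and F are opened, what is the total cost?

Each farm is assigned to its cheapest site among the open ones.
{A, B, C, D, F}: P→D 2·11=22, Q→C 6·22=132, R→A 6·10=60, S→D 2·12=24, T→A 2·21=42, U→A 4·10=40. Service 320; fixed 119; total 439.

Total cost: 439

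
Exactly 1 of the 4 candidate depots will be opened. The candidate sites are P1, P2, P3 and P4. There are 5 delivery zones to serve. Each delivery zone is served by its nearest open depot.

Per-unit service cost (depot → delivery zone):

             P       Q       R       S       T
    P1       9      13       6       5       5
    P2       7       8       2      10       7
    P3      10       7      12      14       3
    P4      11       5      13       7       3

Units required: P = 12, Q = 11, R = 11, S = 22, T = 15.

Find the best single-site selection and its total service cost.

With exactly 1 open, each delivery zone uses its cheapest among the chosen.
{P1}: P→P1 9·12=108, Q→P1 13·11=143, R→P1 6·11=66, S→P1 5·22=110, T→P1 5·15=75. Service cost 502.
{P2}: service cost 519
{P4}: service cost 529
Among all 4 size-1 choices, {P1} is lowest.

Choose P1 only; total service cost 502.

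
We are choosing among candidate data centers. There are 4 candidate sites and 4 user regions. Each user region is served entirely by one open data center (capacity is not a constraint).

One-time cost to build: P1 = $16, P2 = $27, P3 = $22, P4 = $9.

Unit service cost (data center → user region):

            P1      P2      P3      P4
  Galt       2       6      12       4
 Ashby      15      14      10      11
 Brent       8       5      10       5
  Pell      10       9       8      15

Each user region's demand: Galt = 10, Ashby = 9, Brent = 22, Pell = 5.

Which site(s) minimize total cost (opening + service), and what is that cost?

Open P1 and P4; minimum total cost 304.

For any fixed open set, each user region goes to its cheapest open site; total = fixed + service.
{P1, P4}: Galt→P1 2·10=20, Ashby→P4 11·9=99, Brent→P4 5·22=110, Pell→P1 10·5=50. Service 279; fixed 25; total 304.
{P1, P3, P4}: Galt→P1 2·10=20, Ashby→P3 10·9=90, Brent→P4 5·22=110, Pell→P3 8·5=40. Service 260; fixed 47; total 307.
{P3, P4}: service 280 + fixed 31 = 311
{P1, P2, P3, P4}: service 260 + fixed 74 = 334
(All 15 nonempty subsets were checked; P1 and P4 is lowest.)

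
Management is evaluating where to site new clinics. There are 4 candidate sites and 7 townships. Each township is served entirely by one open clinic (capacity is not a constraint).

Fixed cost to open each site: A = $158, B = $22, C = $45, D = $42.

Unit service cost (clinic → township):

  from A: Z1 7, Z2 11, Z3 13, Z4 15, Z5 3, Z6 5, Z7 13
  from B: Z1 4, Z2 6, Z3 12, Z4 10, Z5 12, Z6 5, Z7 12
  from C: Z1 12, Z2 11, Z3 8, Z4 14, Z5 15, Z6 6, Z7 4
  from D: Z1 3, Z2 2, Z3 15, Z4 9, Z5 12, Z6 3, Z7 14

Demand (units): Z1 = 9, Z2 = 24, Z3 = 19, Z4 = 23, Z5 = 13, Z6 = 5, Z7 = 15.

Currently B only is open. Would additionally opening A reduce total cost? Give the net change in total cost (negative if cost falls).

No — net change +41 (cost rises by 41).

Current service cost with {B}: 999.
Adding A: each township re-picks its cheapest; new service cost 882, saving 117.
Extra fixed cost: 158. Net change = 158 − 117 = 41.
(Totals: 1021 → 1062.)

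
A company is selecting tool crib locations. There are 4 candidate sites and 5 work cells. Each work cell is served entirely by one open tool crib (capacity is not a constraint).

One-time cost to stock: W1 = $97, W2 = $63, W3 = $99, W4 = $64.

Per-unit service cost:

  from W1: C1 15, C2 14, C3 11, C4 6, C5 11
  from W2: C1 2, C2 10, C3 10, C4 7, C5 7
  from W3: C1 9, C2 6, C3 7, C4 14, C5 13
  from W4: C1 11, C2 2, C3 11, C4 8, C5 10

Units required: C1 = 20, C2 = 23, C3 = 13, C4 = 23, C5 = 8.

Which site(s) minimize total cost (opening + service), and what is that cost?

Open W2 and W4; minimum total cost 560.

For any fixed open set, each work cell goes to its cheapest open site; total = fixed + service.
{W2, W4}: C1→W2 2·20=40, C2→W4 2·23=46, C3→W2 10·13=130, C4→W2 7·23=161, C5→W2 7·8=56. Service 433; fixed 127; total 560.
{W2, W3, W4}: service 394 + fixed 226 = 620
{W1, W2, W4}: service 410 + fixed 224 = 634
{W1, W2, W3, W4}: service 371 + fixed 323 = 694
(All 15 nonempty subsets were checked; W2 and W4 is lowest.)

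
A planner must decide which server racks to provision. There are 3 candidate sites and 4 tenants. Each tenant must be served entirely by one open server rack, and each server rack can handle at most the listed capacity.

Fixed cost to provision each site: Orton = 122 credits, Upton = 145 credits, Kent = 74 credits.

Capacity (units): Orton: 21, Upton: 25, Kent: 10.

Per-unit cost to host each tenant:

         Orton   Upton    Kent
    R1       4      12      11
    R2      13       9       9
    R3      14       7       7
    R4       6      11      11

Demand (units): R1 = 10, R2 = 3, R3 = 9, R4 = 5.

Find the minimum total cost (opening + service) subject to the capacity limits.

Open {Orton, Kent}: R1→Orton 4·10=40, R2→Orton 13·3=39, R3→Kent 7·9=63, R4→Orton 6·5=30.
Loads: Orton carries 18/21, Kent carries 9/10. Service 172; fixed 196; total 368.
Next best feasible plan costs 427.

Minimum total cost: 368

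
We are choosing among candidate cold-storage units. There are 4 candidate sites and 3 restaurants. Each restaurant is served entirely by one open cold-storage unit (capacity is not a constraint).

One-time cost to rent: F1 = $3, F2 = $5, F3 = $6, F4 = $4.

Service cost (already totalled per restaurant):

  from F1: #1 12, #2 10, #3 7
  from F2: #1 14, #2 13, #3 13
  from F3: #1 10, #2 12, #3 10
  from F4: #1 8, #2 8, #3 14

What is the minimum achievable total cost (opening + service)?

For any fixed open set, each restaurant goes to its cheapest open site; total = fixed + service.
{F1, F4}: #1→F4 8, #2→F4 8, #3→F1 7. Service 23; fixed 7; total 30.
{F1}: #1→F1 12, #2→F1 10, #3→F1 7. Service 29; fixed 3; total 32.
{F4}: service 30 + fixed 4 = 34
{F1, F2, F3, F4}: #1→F4 8, #2→F4 8, #3→F1 7. Service 23; fixed 18; total 41.
(All 15 nonempty subsets were checked; F1 and F4 is lowest.)

Minimum total cost: 30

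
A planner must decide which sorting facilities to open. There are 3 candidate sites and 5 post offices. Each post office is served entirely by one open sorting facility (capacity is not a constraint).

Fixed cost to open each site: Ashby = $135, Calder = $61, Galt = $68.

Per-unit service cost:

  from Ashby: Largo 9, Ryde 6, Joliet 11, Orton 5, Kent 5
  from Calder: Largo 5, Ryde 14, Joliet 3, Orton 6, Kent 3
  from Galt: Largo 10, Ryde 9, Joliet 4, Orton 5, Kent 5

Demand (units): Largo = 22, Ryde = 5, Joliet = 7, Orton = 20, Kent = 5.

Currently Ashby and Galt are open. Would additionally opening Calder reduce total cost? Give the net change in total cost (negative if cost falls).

Yes — net change −44 (cost falls by 44).

Current service cost with {Ashby, Galt}: 381.
Adding Calder: each post office re-picks its cheapest; new service cost 276, saving 105.
Extra fixed cost: 61. Net change = 61 − 105 = -44.
(Totals: 584 → 540.)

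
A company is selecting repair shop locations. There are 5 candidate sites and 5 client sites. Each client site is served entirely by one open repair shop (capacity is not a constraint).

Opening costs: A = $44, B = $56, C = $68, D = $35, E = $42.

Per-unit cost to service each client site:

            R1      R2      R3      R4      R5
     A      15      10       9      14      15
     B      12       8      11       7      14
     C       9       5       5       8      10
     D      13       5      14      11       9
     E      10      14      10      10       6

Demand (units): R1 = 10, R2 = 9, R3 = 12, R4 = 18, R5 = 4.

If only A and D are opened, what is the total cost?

Each client site is assigned to its cheapest site among the open ones.
{A, D}: R1→D 13·10=130, R2→D 5·9=45, R3→A 9·12=108, R4→D 11·18=198, R5→D 9·4=36. Service 517; fixed 79; total 596.

Total cost: 596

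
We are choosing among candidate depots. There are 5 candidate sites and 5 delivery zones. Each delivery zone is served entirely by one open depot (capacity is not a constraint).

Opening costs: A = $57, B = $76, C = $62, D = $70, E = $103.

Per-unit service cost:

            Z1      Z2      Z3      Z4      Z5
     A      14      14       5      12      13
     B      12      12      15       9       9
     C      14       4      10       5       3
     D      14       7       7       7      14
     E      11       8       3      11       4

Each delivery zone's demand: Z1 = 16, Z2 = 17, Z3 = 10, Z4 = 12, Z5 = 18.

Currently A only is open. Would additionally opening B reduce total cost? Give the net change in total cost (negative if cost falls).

Yes — net change −98 (cost falls by 98).

Current service cost with {A}: 890.
Adding B: each delivery zone re-picks its cheapest; new service cost 716, saving 174.
Extra fixed cost: 76. Net change = 76 − 174 = -98.
(Totals: 947 → 849.)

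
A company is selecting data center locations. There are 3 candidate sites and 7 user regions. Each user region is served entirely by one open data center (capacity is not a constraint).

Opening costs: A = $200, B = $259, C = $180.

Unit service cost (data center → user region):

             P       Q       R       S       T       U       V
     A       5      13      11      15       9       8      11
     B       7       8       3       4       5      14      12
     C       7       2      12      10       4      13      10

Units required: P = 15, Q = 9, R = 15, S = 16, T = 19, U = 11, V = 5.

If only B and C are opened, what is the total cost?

Total cost: 940

Each user region is assigned to its cheapest site among the open ones.
{B, C}: P→B 7·15=105, Q→C 2·9=18, R→B 3·15=45, S→B 4·16=64, T→C 4·19=76, U→C 13·11=143, V→C 10·5=50. Service 501; fixed 439; total 940.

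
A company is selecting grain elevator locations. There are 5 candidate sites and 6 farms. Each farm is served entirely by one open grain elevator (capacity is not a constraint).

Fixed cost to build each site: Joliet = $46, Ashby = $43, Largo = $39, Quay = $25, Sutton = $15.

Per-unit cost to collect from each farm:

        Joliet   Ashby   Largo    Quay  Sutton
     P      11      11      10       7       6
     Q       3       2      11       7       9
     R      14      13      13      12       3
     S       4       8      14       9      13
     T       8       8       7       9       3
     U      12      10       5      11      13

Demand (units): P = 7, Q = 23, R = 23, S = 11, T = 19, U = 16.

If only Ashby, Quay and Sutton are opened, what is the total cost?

Total cost: 545

Each farm is assigned to its cheapest site among the open ones.
{Ashby, Quay, Sutton}: P→Sutton 6·7=42, Q→Ashby 2·23=46, R→Sutton 3·23=69, S→Ashby 8·11=88, T→Sutton 3·19=57, U→Ashby 10·16=160. Service 462; fixed 83; total 545.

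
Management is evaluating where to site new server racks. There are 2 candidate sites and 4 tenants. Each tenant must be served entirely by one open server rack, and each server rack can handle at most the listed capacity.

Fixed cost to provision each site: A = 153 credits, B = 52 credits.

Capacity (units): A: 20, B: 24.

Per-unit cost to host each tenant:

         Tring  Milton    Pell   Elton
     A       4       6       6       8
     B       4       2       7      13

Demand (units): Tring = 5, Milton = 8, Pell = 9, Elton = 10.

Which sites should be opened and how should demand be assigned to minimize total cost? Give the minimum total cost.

Open {A, B}: Tring→B 4·5=20, Milton→B 2·8=16, Pell→A 6·9=54, Elton→A 8·10=80.
Loads: A carries 19/20, B carries 13/24. Service 170; fixed 205; total 375.
Next best feasible plan costs 384.

Minimum total cost: 375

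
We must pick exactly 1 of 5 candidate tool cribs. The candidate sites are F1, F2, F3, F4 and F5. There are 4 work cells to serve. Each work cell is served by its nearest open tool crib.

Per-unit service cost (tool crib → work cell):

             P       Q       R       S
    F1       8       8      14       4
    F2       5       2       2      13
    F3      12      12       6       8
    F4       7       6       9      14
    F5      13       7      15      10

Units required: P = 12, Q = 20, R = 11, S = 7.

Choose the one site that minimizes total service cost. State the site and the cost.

With exactly 1 open, each work cell uses its cheapest among the chosen.
{F2}: P→F2 5·12=60, Q→F2 2·20=40, R→F2 2·11=22, S→F2 13·7=91. Service cost 213.
{F4}: service cost 401
{F1}: service cost 438
Among all 5 size-1 choices, {F2} is lowest.

Choose F2 only; total service cost 213.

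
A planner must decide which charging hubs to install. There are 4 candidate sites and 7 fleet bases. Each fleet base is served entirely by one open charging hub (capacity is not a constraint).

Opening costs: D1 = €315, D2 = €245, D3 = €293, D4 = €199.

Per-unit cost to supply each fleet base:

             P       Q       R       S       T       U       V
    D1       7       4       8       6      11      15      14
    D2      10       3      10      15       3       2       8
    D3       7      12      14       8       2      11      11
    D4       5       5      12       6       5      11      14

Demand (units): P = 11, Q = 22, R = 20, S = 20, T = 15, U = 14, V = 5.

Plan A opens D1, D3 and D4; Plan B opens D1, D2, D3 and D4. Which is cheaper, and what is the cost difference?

Plan A is cheaper by 82.

Plan A: {D1, D3, D4}: P→D4 5·11=55, Q→D1 4·22=88, R→D1 8·20=160, S→D1 6·20=120, T→D3 2·15=30, U→D3 11·14=154, V→D3 11·5=55. Service 662; fixed 807; total 1469.
Plan B: {D1, D2, D3, D4}: P→D4 5·11=55, Q→D2 3·22=66, R→D1 8·20=160, S→D1 6·20=120, T→D3 2·15=30, U→D2 2·14=28, V→D2 8·5=40. Service 499; fixed 1052; total 1551.
Difference: |1469 − 1551| = 82.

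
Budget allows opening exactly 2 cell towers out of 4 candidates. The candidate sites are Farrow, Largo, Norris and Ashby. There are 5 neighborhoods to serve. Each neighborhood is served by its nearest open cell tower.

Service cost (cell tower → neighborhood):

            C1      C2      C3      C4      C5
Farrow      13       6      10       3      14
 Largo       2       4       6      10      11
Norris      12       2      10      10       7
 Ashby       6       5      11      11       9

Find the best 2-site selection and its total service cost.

With exactly 2 open, each neighborhood uses its cheapest among the chosen.
{Farrow, Largo}: C1→Largo 2, C2→Largo 4, C3→Largo 6, C4→Farrow 3, C5→Largo 11. Service cost 26.
{Largo, Norris}: service cost 27
{Largo, Ashby}: service cost 31
Among all 6 size-2 choices, {Farrow, Largo} is lowest.

Choose Farrow and Largo; total service cost 26.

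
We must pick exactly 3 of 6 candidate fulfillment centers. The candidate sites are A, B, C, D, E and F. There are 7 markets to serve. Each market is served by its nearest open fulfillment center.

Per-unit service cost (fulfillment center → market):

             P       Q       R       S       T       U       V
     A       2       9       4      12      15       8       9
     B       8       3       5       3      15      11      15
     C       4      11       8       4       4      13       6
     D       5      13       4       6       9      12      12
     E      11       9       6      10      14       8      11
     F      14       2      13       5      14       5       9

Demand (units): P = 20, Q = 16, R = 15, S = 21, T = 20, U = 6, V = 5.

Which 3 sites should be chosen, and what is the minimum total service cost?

With exactly 3 open, each market uses its cheapest among the chosen.
{A, C, F}: P→A 2·20=40, Q→F 2·16=32, R→A 4·15=60, S→C 4·21=84, T→C 4·20=80, U→F 5·6=30, V→C 6·5=30. Service cost 356.
{A, B, C}: service cost 369
{B, C, F}: service cost 390
Among all 20 size-3 choices, {A, C, F} is lowest.

Choose A, C and F; total service cost 356.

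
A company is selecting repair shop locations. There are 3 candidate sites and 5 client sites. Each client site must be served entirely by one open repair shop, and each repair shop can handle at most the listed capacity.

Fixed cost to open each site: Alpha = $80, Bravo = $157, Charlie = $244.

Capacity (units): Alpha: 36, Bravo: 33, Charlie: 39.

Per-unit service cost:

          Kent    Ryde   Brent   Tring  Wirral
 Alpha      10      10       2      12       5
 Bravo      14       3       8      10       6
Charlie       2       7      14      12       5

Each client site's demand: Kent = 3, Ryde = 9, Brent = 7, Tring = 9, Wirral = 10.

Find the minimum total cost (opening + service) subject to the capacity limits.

Minimum total cost: 448

Open {Alpha, Bravo}: Kent→Alpha 10·3=30, Ryde→Bravo 3·9=27, Brent→Alpha 2·7=14, Tring→Bravo 10·9=90, Wirral→Alpha 5·10=50.
Loads: Alpha carries 20/36, Bravo carries 18/33. Service 211; fixed 237; total 448.
Next best feasible plan costs 458.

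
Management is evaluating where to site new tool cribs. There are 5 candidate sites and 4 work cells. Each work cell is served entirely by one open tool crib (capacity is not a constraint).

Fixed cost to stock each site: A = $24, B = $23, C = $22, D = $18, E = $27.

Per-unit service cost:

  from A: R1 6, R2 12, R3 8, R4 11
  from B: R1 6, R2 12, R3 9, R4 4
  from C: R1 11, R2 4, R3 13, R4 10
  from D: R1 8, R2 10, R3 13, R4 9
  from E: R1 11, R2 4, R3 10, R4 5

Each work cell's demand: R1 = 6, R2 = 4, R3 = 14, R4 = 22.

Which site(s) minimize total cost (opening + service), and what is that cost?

For any fixed open set, each work cell goes to its cheapest open site; total = fixed + service.
{B, C}: R1→B 6·6=36, R2→C 4·4=16, R3→B 9·14=126, R4→B 4·22=88. Service 266; fixed 45; total 311.
{B, E}: service 266 + fixed 50 = 316
{A, B, C}: service 252 + fixed 69 = 321
{A, B, C, D, E}: R1→A 6·6=36, R2→C 4·4=16, R3→A 8·14=112, R4→B 4·22=88. Service 252; fixed 114; total 366.
No other subset beats 311.

Open B and C; minimum total cost 311.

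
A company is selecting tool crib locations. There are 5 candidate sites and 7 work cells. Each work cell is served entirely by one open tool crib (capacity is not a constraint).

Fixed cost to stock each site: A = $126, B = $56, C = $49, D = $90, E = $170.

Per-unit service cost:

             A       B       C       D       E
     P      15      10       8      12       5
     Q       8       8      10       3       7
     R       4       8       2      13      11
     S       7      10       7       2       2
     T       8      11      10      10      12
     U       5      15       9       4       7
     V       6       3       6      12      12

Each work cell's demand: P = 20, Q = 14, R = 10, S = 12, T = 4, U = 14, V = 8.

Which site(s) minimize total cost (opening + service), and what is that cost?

Open C and D; minimum total cost 529.

For any fixed open set, each work cell goes to its cheapest open site; total = fixed + service.
{C, D}: P→C 8·20=160, Q→D 3·14=42, R→C 2·10=20, S→D 2·12=24, T→C 10·4=40, U→D 4·14=56, V→C 6·8=48. Service 390; fixed 139; total 529.
{B, C, D}: P→C 8·20=160, Q→D 3·14=42, R→C 2·10=20, S→D 2·12=24, T→C 10·4=40, U→D 4·14=56, V→B 3·8=24. Service 366; fixed 195; total 561.
{B, D}: P→B 10·20=200, Q→D 3·14=42, R→B 8·10=80, S→D 2·12=24, T→D 10·4=40, U→D 4·14=56, V→B 3·8=24. Service 466; fixed 146; total 612.
{A, B, C, D, E}: P→E 5·20=100, Q→D 3·14=42, R→C 2·10=20, S→D 2·12=24, T→A 8·4=32, U→D 4·14=56, V→B 3·8=24. Service 298; fixed 491; total 789.
No other subset beats 529.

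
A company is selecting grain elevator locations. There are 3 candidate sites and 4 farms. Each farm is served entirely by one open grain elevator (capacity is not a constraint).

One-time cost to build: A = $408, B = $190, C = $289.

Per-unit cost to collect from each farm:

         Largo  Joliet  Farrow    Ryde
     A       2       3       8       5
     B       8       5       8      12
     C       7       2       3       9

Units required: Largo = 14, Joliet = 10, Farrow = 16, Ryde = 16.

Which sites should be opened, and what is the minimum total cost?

Open C only; minimum total cost 599.

For any fixed open set, each farm goes to its cheapest open site; total = fixed + service.
{C}: Largo→C 7·14=98, Joliet→C 2·10=20, Farrow→C 3·16=48, Ryde→C 9·16=144. Service 310; fixed 289; total 599.
{B}: service 482 + fixed 190 = 672
{A}: service 266 + fixed 408 = 674
{A, B, C}: service 176 + fixed 887 = 1063
(All 7 nonempty subsets were checked; C only is lowest.)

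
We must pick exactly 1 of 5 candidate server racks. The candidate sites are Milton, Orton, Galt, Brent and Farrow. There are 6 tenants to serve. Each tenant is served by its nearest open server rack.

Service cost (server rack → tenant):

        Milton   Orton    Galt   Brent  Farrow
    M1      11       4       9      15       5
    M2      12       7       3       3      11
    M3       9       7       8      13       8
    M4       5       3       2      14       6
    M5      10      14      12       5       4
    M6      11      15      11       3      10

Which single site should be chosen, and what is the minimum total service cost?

With exactly 1 open, each tenant uses its cheapest among the chosen.
{Farrow}: M1→Farrow 5, M2→Farrow 11, M3→Farrow 8, M4→Farrow 6, M5→Farrow 4, M6→Farrow 10. Service cost 44.
{Galt}: service cost 45
{Orton}: service cost 50
Among all 5 size-1 choices, {Farrow} is lowest.

Choose Farrow only; total service cost 44.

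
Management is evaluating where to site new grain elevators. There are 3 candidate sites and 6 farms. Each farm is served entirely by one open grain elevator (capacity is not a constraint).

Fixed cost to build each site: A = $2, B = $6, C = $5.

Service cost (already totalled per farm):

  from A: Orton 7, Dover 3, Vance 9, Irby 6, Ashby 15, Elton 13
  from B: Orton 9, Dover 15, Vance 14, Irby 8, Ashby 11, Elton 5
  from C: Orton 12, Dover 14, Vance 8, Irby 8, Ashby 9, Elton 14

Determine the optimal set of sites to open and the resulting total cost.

Open A and B; minimum total cost 49.

For any fixed open set, each farm goes to its cheapest open site; total = fixed + service.
{A, B}: Orton→A 7, Dover→A 3, Vance→A 9, Irby→A 6, Ashby→B 11, Elton→B 5. Service 41; fixed 8; total 49.
{A, B, C}: service 38 + fixed 13 = 51
{A, C}: service 46 + fixed 7 = 53
{A}: service 53 + fixed 2 = 55
No other subset beats 49.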